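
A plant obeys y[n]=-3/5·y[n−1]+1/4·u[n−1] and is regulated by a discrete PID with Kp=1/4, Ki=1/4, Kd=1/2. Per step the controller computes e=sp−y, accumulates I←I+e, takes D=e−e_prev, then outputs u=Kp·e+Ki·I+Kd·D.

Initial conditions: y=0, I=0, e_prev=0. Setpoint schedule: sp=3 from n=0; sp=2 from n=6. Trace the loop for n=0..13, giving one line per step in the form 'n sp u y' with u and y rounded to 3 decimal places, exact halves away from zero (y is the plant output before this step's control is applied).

(exact arithmetic carried between steps; '≈' marks a value shown rounded to 6 d.p. or computed from one; I and e_prev carry over from the previous line; the table rounds u and y to 3 d.p., halves away from zero)
n=0: y=0, sp=3, e=sp−y=3; I=3, D=e−e_prev=3; u=1/4·3+1/4·3+1/2·3=3; next y=-3/5·0+1/4·3=0.75
n=1: y=0.75, sp=3, e=sp−y=2.25; I=5.25, D=e−e_prev=-0.75; u=1/4·2.25+1/4·5.25+1/2·(-0.75)=1.5; next y=-3/5·0.75+1/4·1.5=-0.075
n=2: y=-0.075, sp=3, e=sp−y=3.075; I=8.325, D=e−e_prev=0.825; u=1/4·3.075+1/4·8.325+1/2·0.825=3.2625; next y=-3/5·(-0.075)+1/4·3.2625=0.860625
n=3: y=0.860625, sp=3, e=sp−y=2.139375; I=10.464375, D=e−e_prev=-0.935625; u=1/4·2.139375+1/4·10.464375+1/2·(-0.935625)=2.683125; next y=-3/5·0.860625+1/4·2.683125≈0.154406
n=4: y≈0.154406, sp=3, e=sp−y≈2.845594; I≈13.309969, D=e−e_prev≈0.706219; u=1/4·2.845594+1/4·13.309969+1/2·0.706219≈4.392; next y=-3/5·0.154406+1/4·4.392≈1.005356
n=5: y≈1.005356, sp=3, e=sp−y≈1.994644; I≈15.304613, D=e−e_prev≈-0.85095; u=1/4·1.994644+1/4·15.304613+1/2·(-0.85095)≈3.899339; next y=-3/5·1.005356+1/4·3.899339≈0.371621
n=6: y≈0.371621, sp=2, e=sp−y≈1.628379; I≈16.932991, D=e−e_prev≈-0.366265; u=1/4·1.628379+1/4·16.932991+1/2·(-0.366265)≈4.457210; next y=-3/5·0.371621+1/4·4.457210≈0.891330
n=7: y≈0.891330, sp=2, e=sp−y≈1.108670; I≈18.041662, D=e−e_prev≈-0.519709; u=1/4·1.108670+1/4·18.041662+1/2·(-0.519709)≈4.527728; next y=-3/5·0.891330+1/4·4.527728≈0.597134
n=8: y≈0.597134, sp=2, e=sp−y≈1.402866; I≈19.444527, D=e−e_prev≈0.294196; u=1/4·1.402866+1/4·19.444527+1/2·0.294196≈5.358946; next y=-3/5·0.597134+1/4·5.358946≈0.981456
n=9: y≈0.981456, sp=2, e=sp−y≈1.018544; I≈20.463071, D=e−e_prev≈-0.384322; u=1/4·1.018544+1/4·20.463071+1/2·(-0.384322)≈5.178243; next y=-3/5·0.981456+1/4·5.178243≈0.705687
n=10: y≈0.705687, sp=2, e=sp−y≈1.294313; I≈21.757384, D=e−e_prev≈0.275769; u=1/4·1.294313+1/4·21.757384+1/2·0.275769≈5.900809; next y=-3/5·0.705687+1/4·5.900809≈1.051790
n=11: y≈1.051790, sp=2, e=sp−y≈0.948210; I≈22.705594, D=e−e_prev≈-0.346103; u=1/4·0.948210+1/4·22.705594+1/2·(-0.346103)≈5.740400; next y=-3/5·1.051790+1/4·5.740400≈0.804026
n=12: y≈0.804026, sp=2, e=sp−y≈1.195974; I≈23.901568, D=e−e_prev≈0.247764; u=1/4·1.195974+1/4·23.901568+1/2·0.247764≈6.398268; next y=-3/5·0.804026+1/4·6.398268≈1.117151
n=13: y≈1.117151, sp=2, e=sp−y≈0.882849; I≈24.784417, D=e−e_prev≈-0.313125; u=1/4·0.882849+1/4·24.784417+1/2·(-0.313125)≈6.260254; next y=-3/5·1.117151+1/4·6.260254≈0.894773

0 3 3.000 0.000
1 3 1.500 0.750
2 3 3.263 -0.075
3 3 2.683 0.861
4 3 4.392 0.154
5 3 3.899 1.005
6 2 4.457 0.372
7 2 4.528 0.891
8 2 5.359 0.597
9 2 5.178 0.981
10 2 5.901 0.706
11 2 5.740 1.052
12 2 6.398 0.804
13 2 6.260 1.117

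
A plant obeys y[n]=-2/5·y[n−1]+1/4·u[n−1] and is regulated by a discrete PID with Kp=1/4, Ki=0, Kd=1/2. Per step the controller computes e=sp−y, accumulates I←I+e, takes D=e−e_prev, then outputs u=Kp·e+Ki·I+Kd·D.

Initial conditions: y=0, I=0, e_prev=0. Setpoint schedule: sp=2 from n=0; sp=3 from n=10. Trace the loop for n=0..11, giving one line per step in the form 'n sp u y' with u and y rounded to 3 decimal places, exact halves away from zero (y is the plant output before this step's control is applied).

(exact arithmetic carried between steps; '≈' marks a value shown rounded to 6 d.p. or computed from one; I and e_prev carry over from the previous line; the table rounds u and y to 3 d.p., halves away from zero)
n=0: y=0, sp=2, e=sp−y=2; I=2, D=e−e_prev=2; u=1/4·2+0·2+1/2·2=1.5; next y=-2/5·0+1/4·1.5=0.375
n=1: y=0.375, sp=2, e=sp−y=1.625; I=3.625, D=e−e_prev=-0.375; u=1/4·1.625+0·3.625+1/2·(-0.375)=0.21875; next y=-2/5·0.375+1/4·0.21875≈-0.095313
n=2: y≈-0.095313, sp=2, e=sp−y≈2.095313; I≈5.720313, D=e−e_prev≈0.470313; u=1/4·2.095313+0·5.720313+1/2·0.470313≈0.758984; next y=-2/5·(-0.095313)+1/4·0.758984≈0.227871
n=3: y≈0.227871, sp=2, e=sp−y≈1.772129; I≈7.492441, D=e−e_prev≈-0.323184; u=1/4·1.772129+0·7.492441+1/2·(-0.323184)≈0.281440; next y=-2/5·0.227871+1/4·0.281440≈-0.020788
n=4: y≈-0.020788, sp=2, e=sp−y≈2.020788; I≈9.513230, D=e−e_prev≈0.248659; u=1/4·2.020788+0·9.513230+1/2·0.248659≈0.629527; next y=-2/5·(-0.020788)+1/4·0.629527≈0.165697
n=5: y≈0.165697, sp=2, e=sp−y≈1.834303; I≈11.347533, D=e−e_prev≈-0.186485; u=1/4·1.834303+0·11.347533+1/2·(-0.186485)≈0.365333; next y=-2/5·0.165697+1/4·0.365333≈0.025054
n=6: y≈0.025054, sp=2, e=sp−y≈1.974946; I≈13.322478, D=e−e_prev≈0.140643; u=1/4·1.974946+0·13.322478+1/2·0.140643≈0.564058; next y=-2/5·0.025054+1/4·0.564058≈0.130993
n=7: y≈0.130993, sp=2, e=sp−y≈1.869007; I≈15.191486, D=e−e_prev≈-0.105938; u=1/4·1.869007+0·15.191486+1/2·(-0.105938)≈0.414283; next y=-2/5·0.130993+1/4·0.414283≈0.051174
n=8: y≈0.051174, sp=2, e=sp−y≈1.948826; I≈17.140312, D=e−e_prev≈0.079819; u=1/4·1.948826+0·17.140312+1/2·0.079819≈0.527116; next y=-2/5·0.051174+1/4·0.527116≈0.111310
n=9: y≈0.111310, sp=2, e=sp−y≈1.888690; I≈19.029002, D=e−e_prev≈-0.060136; u=1/4·1.888690+0·19.029002+1/2·(-0.060136)≈0.442105; next y=-2/5·0.111310+1/4·0.442105≈0.066002
n=10: y≈0.066002, sp=3, e=sp−y≈2.933998; I≈21.963000, D=e−e_prev≈1.045307; u=1/4·2.933998+0·21.963000+1/2·1.045307≈1.256153; next y=-2/5·0.066002+1/4·1.256153≈0.287637
n=11: y≈0.287637, sp=3, e=sp−y≈2.712363; I≈24.675363, D=e−e_prev≈-0.221635; u=1/4·2.712363+0·24.675363+1/2·(-0.221635)≈0.567273; next y=-2/5·0.287637+1/4·0.567273≈0.026763

0 2 1.500 0.000
1 2 0.219 0.375
2 2 0.759 -0.095
3 2 0.281 0.228
4 2 0.630 -0.021
5 2 0.365 0.166
6 2 0.564 0.025
7 2 0.414 0.131
8 2 0.527 0.051
9 2 0.442 0.111
10 3 1.256 0.066
11 3 0.567 0.288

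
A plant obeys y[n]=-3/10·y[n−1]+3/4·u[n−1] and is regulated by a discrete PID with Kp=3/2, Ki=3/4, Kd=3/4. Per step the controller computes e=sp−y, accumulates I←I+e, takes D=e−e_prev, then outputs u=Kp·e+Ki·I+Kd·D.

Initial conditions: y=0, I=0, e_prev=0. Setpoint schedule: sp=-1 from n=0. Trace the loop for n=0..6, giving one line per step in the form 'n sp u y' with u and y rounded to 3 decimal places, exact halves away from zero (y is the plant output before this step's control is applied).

0 -1 -3.000 0.000
1 -1 3.750 -2.250
2 -1 -14.213 3.488
3 -1 32.304 -11.706
4 -1 -89.398 27.740
5 -1 227.963 -75.371
6 -1 -600.453 193.583

(exact arithmetic carried between steps; '≈' marks a value shown rounded to 6 d.p. or computed from one; I and e_prev carry over from the previous line; the table rounds u and y to 3 d.p., halves away from zero)
n=0: y=0, sp=-1, e=sp−y=-1; I=-1, D=e−e_prev=-1; u=3/2·(-1)+3/4·(-1)+3/4·(-1)=-3; next y=-3/10·0+3/4·(-3)=-2.25
n=1: y=-2.25, sp=-1, e=sp−y=1.25; I=0.25, D=e−e_prev=2.25; u=3/2·1.25+3/4·0.25+3/4·2.25=3.75; next y=-3/10·(-2.25)+3/4·3.75=3.4875
n=2: y=3.4875, sp=-1, e=sp−y=-4.4875; I=-4.2375, D=e−e_prev=-5.7375; u=3/2·(-4.4875)+3/4·(-4.2375)+3/4·(-5.7375)=-14.2125; next y=-3/10·3.4875+3/4·(-14.2125)=-11.705625
n=3: y=-11.705625, sp=-1, e=sp−y=10.705625; I=6.468125, D=e−e_prev=15.193125; u=3/2·10.705625+3/4·6.468125+3/4·15.193125=32.304375; next y=-3/10·(-11.705625)+3/4·32.304375≈27.739969
n=4: y≈27.739969, sp=-1, e=sp−y≈-28.739969; I≈-22.271844, D=e−e_prev≈-39.445594; u=3/2·(-28.739969)+3/4·(-22.271844)+3/4·(-39.445594)≈-89.398031; next y=-3/10·27.739969+3/4·(-89.398031)≈-75.370514
n=5: y≈-75.370514, sp=-1, e=sp−y≈74.370514; I≈52.098670, D=e−e_prev≈103.110483; u=3/2·74.370514+3/4·52.098670+3/4·103.110483≈227.962636; next y=-3/10·(-75.370514)+3/4·227.962636≈193.583131
n=6: y≈193.583131, sp=-1, e=sp−y≈-194.583131; I≈-142.484461, D=e−e_prev≈-268.953645; u=3/2·(-194.583131)+3/4·(-142.484461)+3/4·(-268.953645)≈-600.453276; next y=-3/10·193.583131+3/4·(-600.453276)≈-508.414897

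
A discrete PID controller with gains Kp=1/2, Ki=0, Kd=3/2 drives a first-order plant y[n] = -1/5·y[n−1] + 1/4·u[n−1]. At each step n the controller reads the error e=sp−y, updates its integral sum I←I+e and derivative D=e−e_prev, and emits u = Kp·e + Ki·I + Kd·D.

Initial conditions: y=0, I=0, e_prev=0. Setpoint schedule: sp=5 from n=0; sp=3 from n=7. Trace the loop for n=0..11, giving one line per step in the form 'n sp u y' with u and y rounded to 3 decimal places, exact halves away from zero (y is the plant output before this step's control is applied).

(exact arithmetic carried between steps; '≈' marks a value shown rounded to 6 d.p. or computed from one; I and e_prev carry over from the previous line; the table rounds u and y to 3 d.p., halves away from zero)
n=0: y=0, sp=5, e=sp−y=5; I=5, D=e−e_prev=5; u=1/2·5+0·5+3/2·5=10; next y=-1/5·0+1/4·10=2.5
n=1: y=2.5, sp=5, e=sp−y=2.5; I=7.5, D=e−e_prev=-2.5; u=1/2·2.5+0·7.5+3/2·(-2.5)=-2.5; next y=-1/5·2.5+1/4·(-2.5)=-1.125
n=2: y=-1.125, sp=5, e=sp−y=6.125; I=13.625, D=e−e_prev=3.625; u=1/2·6.125+0·13.625+3/2·3.625=8.5; next y=-1/5·(-1.125)+1/4·8.5=2.35
n=3: y=2.35, sp=5, e=sp−y=2.65; I=16.275, D=e−e_prev=-3.475; u=1/2·2.65+0·16.275+3/2·(-3.475)=-3.8875; next y=-1/5·2.35+1/4·(-3.8875)=-1.441875
n=4: y=-1.441875, sp=5, e=sp−y=6.441875; I=22.716875, D=e−e_prev=3.791875; u=1/2·6.441875+0·22.716875+3/2·3.791875=8.90875; next y=-1/5·(-1.441875)+1/4·8.90875≈2.515563
n=5: y≈2.515563, sp=5, e=sp−y≈2.484438; I≈25.201313, D=e−e_prev≈-3.957438; u=1/2·2.484438+0·25.201313+3/2·(-3.957438)≈-4.693938; next y=-1/5·2.515563+1/4·(-4.693938)≈-1.676597
n=6: y≈-1.676597, sp=5, e=sp−y≈6.676597; I≈31.877909, D=e−e_prev≈4.192159; u=1/2·6.676597+0·31.877909+3/2·4.192159≈9.626538; next y=-1/5·(-1.676597)+1/4·9.626538≈2.741954
n=7: y≈2.741954, sp=3, e=sp−y≈0.258046; I≈32.135956, D=e−e_prev≈-6.418551; u=1/2·0.258046+0·32.135956+3/2·(-6.418551)≈-9.498803; next y=-1/5·2.741954+1/4·(-9.498803)≈-2.923091
n=8: y≈-2.923091, sp=3, e=sp−y≈5.923091; I≈38.059047, D=e−e_prev≈5.665045; u=1/2·5.923091+0·38.059047+3/2·5.665045≈11.459114; next y=-1/5·(-2.923091)+1/4·11.459114≈3.449397
n=9: y≈3.449397, sp=3, e=sp−y≈-0.449397; I≈37.609650, D=e−e_prev≈-6.372488; u=1/2·(-0.449397)+0·37.609650+3/2·(-6.372488)≈-9.783431; next y=-1/5·3.449397+1/4·(-9.783431)≈-3.135737
n=10: y≈-3.135737, sp=3, e=sp−y≈6.135737; I≈43.745387, D=e−e_prev≈6.585134; u=1/2·6.135737+0·43.745387+3/2·6.585134≈12.945569; next y=-1/5·(-3.135737)+1/4·12.945569≈3.863540
n=11: y≈3.863540, sp=3, e=sp−y≈-0.863540; I≈42.881848, D=e−e_prev≈-6.999277; u=1/2·(-0.863540)+0·42.881848+3/2·(-6.999277)≈-10.930685; next y=-1/5·3.863540+1/4·(-10.930685)≈-3.505379

0 5 10.000 0.000
1 5 -2.500 2.500
2 5 8.500 -1.125
3 5 -3.888 2.350
4 5 8.909 -1.442
5 5 -4.694 2.516
6 5 9.627 -1.677
7 3 -9.499 2.742
8 3 11.459 -2.923
9 3 -9.783 3.449
10 3 12.946 -3.136
11 3 -10.931 3.864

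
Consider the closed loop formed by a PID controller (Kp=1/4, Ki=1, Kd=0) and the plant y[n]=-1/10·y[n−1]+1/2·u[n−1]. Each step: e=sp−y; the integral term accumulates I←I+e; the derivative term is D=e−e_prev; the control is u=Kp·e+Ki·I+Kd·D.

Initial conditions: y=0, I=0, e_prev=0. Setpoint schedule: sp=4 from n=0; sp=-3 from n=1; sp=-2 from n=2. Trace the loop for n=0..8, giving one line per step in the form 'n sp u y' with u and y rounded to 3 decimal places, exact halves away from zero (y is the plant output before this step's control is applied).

0 4 5.000 0.000
1 -3 -2.875 2.500
2 -2 -1.891 -1.688
3 -2 -3.342 -0.777
4 -2 -3.544 -1.593
5 -2 -3.927 -1.613
6 -2 -4.077 -1.802
7 -2 -4.205 -1.858
8 -2 -4.274 -1.917

(exact arithmetic carried between steps; '≈' marks a value shown rounded to 6 d.p. or computed from one; I and e_prev carry over from the previous line; the table rounds u and y to 3 d.p., halves away from zero)
n=0: y=0, sp=4, e=sp−y=4; I=4, D=e−e_prev=4; u=1/4·4+1·4+0·4=5; next y=-1/10·0+1/2·5=2.5
n=1: y=2.5, sp=-3, e=sp−y=-5.5; I=-1.5, D=e−e_prev=-9.5; u=1/4·(-5.5)+1·(-1.5)+0·(-9.5)=-2.875; next y=-1/10·2.5+1/2·(-2.875)=-1.6875
n=2: y=-1.6875, sp=-2, e=sp−y=-0.3125; I=-1.8125, D=e−e_prev=5.1875; u=1/4·(-0.3125)+1·(-1.8125)+0·5.1875=-1.890625; next y=-1/10·(-1.6875)+1/2·(-1.890625)≈-0.776563
n=3: y≈-0.776563, sp=-2, e=sp−y≈-1.223438; I≈-3.035938, D=e−e_prev≈-0.910938; u=1/4·(-1.223438)+1·(-3.035938)+0·(-0.910938)≈-3.341797; next y=-1/10·(-0.776563)+1/2·(-3.341797)≈-1.593242
n=4: y≈-1.593242, sp=-2, e=sp−y≈-0.406758; I≈-3.442695, D=e−e_prev≈0.816680; u=1/4·(-0.406758)+1·(-3.442695)+0·0.816680≈-3.544385; next y=-1/10·(-1.593242)+1/2·(-3.544385)≈-1.612868
n=5: y≈-1.612868, sp=-2, e=sp−y≈-0.387132; I≈-3.829827, D=e−e_prev≈0.019626; u=1/4·(-0.387132)+1·(-3.829827)+0·0.019626≈-3.926610; next y=-1/10·(-1.612868)+1/2·(-3.926610)≈-1.802018
n=6: y≈-1.802018, sp=-2, e=sp−y≈-0.197982; I≈-4.027809, D=e−e_prev≈0.189150; u=1/4·(-0.197982)+1·(-4.027809)+0·0.189150≈-4.077304; next y=-1/10·(-1.802018)+1/2·(-4.077304)≈-1.858450
n=7: y≈-1.858450, sp=-2, e=sp−y≈-0.141550; I≈-4.169359, D=e−e_prev≈0.056432; u=1/4·(-0.141550)+1·(-4.169359)+0·0.056432≈-4.204746; next y=-1/10·(-1.858450)+1/2·(-4.204746)≈-1.916528
n=8: y≈-1.916528, sp=-2, e=sp−y≈-0.083472; I≈-4.252831, D=e−e_prev≈0.058078; u=1/4·(-0.083472)+1·(-4.252831)+0·0.058078≈-4.273699; next y=-1/10·(-1.916528)+1/2·(-4.273699)≈-1.945197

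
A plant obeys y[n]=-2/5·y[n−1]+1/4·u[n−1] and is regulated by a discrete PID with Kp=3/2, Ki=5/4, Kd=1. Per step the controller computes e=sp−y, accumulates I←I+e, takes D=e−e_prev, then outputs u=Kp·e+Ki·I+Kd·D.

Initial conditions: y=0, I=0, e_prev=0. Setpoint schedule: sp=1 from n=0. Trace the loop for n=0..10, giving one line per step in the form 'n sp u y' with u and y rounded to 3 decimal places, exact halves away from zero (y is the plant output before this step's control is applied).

0 1 3.750 0.000
1 1 0.484 0.938
2 1 5.968 -0.254
3 1 -0.584 1.594
4 1 9.435 -0.783
5 1 -3.671 2.672
6 1 15.164 -1.987
7 1 -10.407 4.586
8 1 25.515 -4.436
9 1 -23.921 8.153
10 1 44.957 -9.242

(exact arithmetic carried between steps; '≈' marks a value shown rounded to 6 d.p. or computed from one; I and e_prev carry over from the previous line; the table rounds u and y to 3 d.p., halves away from zero)
n=0: y=0, sp=1, e=sp−y=1; I=1, D=e−e_prev=1; u=3/2·1+5/4·1+1·1=3.75; next y=-2/5·0+1/4·3.75=0.9375
n=1: y=0.9375, sp=1, e=sp−y=0.0625; I=1.0625, D=e−e_prev=-0.9375; u=3/2·0.0625+5/4·1.0625+1·(-0.9375)=0.484375; next y=-2/5·0.9375+1/4·0.484375≈-0.253906
n=2: y≈-0.253906, sp=1, e=sp−y≈1.253906; I≈2.316406, D=e−e_prev≈1.191406; u=3/2·1.253906+5/4·2.316406+1·1.191406≈5.967773; next y=-2/5·(-0.253906)+1/4·5.967773≈1.593506
n=3: y≈1.593506, sp=1, e=sp−y≈-0.593506; I≈1.722900, D=e−e_prev≈-1.847412; u=3/2·(-0.593506)+5/4·1.722900+1·(-1.847412)≈-0.584045; next y=-2/5·1.593506+1/4·(-0.584045)≈-0.783414
n=4: y≈-0.783414, sp=1, e=sp−y≈1.783414; I≈3.506314, D=e−e_prev≈2.376920; u=3/2·1.783414+5/4·3.506314+1·2.376920≈9.434933; next y=-2/5·(-0.783414)+1/4·9.434933≈2.672099
n=5: y≈2.672099, sp=1, e=sp−y≈-1.672099; I≈1.834215, D=e−e_prev≈-3.455512; u=3/2·(-1.672099)+5/4·1.834215+1·(-3.455512)≈-3.670891; next y=-2/5·2.672099+1/4·(-3.670891)≈-1.986562
n=6: y≈-1.986562, sp=1, e=sp−y≈2.986562; I≈4.820778, D=e−e_prev≈4.658661; u=3/2·2.986562+5/4·4.820778+1·4.658661≈15.164476; next y=-2/5·(-1.986562)+1/4·15.164476≈4.585744
n=7: y≈4.585744, sp=1, e=sp−y≈-3.585744; I≈1.235034, D=e−e_prev≈-6.572306; u=3/2·(-3.585744)+5/4·1.235034+1·(-6.572306)≈-10.407130; next y=-2/5·4.585744+1/4·(-10.407130)≈-4.436080
n=8: y≈-4.436080, sp=1, e=sp−y≈5.436080; I≈6.671114, D=e−e_prev≈9.021824; u=3/2·5.436080+5/4·6.671114+1·9.021824≈25.514836; next y=-2/5·(-4.436080)+1/4·25.514836≈8.153141
n=9: y≈8.153141, sp=1, e=sp−y≈-7.153141; I≈-0.482027, D=e−e_prev≈-12.589221; u=3/2·(-7.153141)+5/4·(-0.482027)+1·(-12.589221)≈-23.921467; next y=-2/5·8.153141+1/4·(-23.921467)≈-9.241623
n=10: y≈-9.241623, sp=1, e=sp−y≈10.241623; I≈9.759596, D=e−e_prev≈17.394764; u=3/2·10.241623+5/4·9.759596+1·17.394764≈44.956694; next y=-2/5·(-9.241623)+1/4·44.956694≈14.935823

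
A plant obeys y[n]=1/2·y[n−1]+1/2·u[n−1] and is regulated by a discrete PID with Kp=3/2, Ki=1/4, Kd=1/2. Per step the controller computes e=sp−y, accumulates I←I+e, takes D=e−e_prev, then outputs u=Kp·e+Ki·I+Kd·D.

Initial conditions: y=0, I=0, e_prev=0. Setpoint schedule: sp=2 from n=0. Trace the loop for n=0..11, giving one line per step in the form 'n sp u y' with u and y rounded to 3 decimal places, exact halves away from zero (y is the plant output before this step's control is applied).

(exact arithmetic carried between steps; '≈' marks a value shown rounded to 6 d.p. or computed from one; I and e_prev carry over from the previous line; the table rounds u and y to 3 d.p., halves away from zero)
n=0: y=0, sp=2, e=sp−y=2; I=2, D=e−e_prev=2; u=3/2·2+1/4·2+1/2·2=4.5; next y=1/2·0+1/2·4.5=2.25
n=1: y=2.25, sp=2, e=sp−y=-0.25; I=1.75, D=e−e_prev=-2.25; u=3/2·(-0.25)+1/4·1.75+1/2·(-2.25)=-1.0625; next y=1/2·2.25+1/2·(-1.0625)=0.59375
n=2: y=0.59375, sp=2, e=sp−y=1.40625; I=3.15625, D=e−e_prev=1.65625; u=3/2·1.40625+1/4·3.15625+1/2·1.65625≈3.726563; next y=1/2·0.59375+1/2·3.726563≈2.160156
n=3: y≈2.160156, sp=2, e=sp−y≈-0.160156; I≈2.996094, D=e−e_prev≈-1.566406; u=3/2·(-0.160156)+1/4·2.996094+1/2·(-1.566406)≈-0.274414; next y=1/2·2.160156+1/2·(-0.274414)≈0.942871
n=4: y≈0.942871, sp=2, e=sp−y≈1.057129; I≈4.053223, D=e−e_prev≈1.217285; u=3/2·1.057129+1/4·4.053223+1/2·1.217285≈3.207642; next y=1/2·0.942871+1/2·3.207642≈2.075256
n=5: y≈2.075256, sp=2, e=sp−y≈-0.075256; I≈3.977966, D=e−e_prev≈-1.132385; u=3/2·(-0.075256)+1/4·3.977966+1/2·(-1.132385)≈0.315414; next y=1/2·2.075256+1/2·0.315414≈1.195335
n=6: y≈1.195335, sp=2, e=sp−y≈0.804665; I≈4.782631, D=e−e_prev≈0.879921; u=3/2·0.804665+1/4·4.782631+1/2·0.879921≈2.842615; next y=1/2·1.195335+1/2·2.842615≈2.018975
n=7: y≈2.018975, sp=2, e=sp−y≈-0.018975; I≈4.763656, D=e−e_prev≈-0.823640; u=3/2·(-0.018975)+1/4·4.763656+1/2·(-0.823640)≈0.750631; next y=1/2·2.018975+1/2·0.750631≈1.384803
n=8: y≈1.384803, sp=2, e=sp−y≈0.615197; I≈5.378852, D=e−e_prev≈0.634172; u=3/2·0.615197+1/4·5.378852+1/2·0.634172≈2.584594; next y=1/2·1.384803+1/2·2.584594≈1.984699
n=9: y≈1.984699, sp=2, e=sp−y≈0.015301; I≈5.394154, D=e−e_prev≈-0.599896; u=3/2·0.015301+1/4·5.394154+1/2·(-0.599896)≈1.071542; next y=1/2·1.984699+1/2·1.071542≈1.528121
n=10: y≈1.528121, sp=2, e=sp−y≈0.471879; I≈5.866033, D=e−e_prev≈0.456578; u=3/2·0.471879+1/4·5.866033+1/2·0.456578≈2.402616; next y=1/2·1.528121+1/2·2.402616≈1.965369
n=11: y≈1.965369, sp=2, e=sp−y≈0.034631; I≈5.900665, D=e−e_prev≈-0.437248; u=3/2·0.034631+1/4·5.900665+1/2·(-0.437248)≈1.308489; next y=1/2·1.965369+1/2·1.308489≈1.636929

0 2 4.500 0.000
1 2 -1.063 2.250
2 2 3.727 0.594
3 2 -0.274 2.160
4 2 3.208 0.943
5 2 0.315 2.075
6 2 2.843 1.195
7 2 0.751 2.019
8 2 2.585 1.385
9 2 1.072 1.985
10 2 2.403 1.528
11 2 1.308 1.965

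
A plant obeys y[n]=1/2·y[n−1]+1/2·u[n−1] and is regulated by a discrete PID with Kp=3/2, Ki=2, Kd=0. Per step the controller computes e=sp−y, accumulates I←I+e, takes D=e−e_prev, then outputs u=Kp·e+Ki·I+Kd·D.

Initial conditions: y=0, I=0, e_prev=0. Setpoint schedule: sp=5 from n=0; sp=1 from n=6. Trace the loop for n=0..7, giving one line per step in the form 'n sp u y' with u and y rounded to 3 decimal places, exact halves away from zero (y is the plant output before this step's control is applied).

0 5 17.500 0.000
1 5 -3.125 8.750
2 5 10.156 2.813
3 5 1.680 6.484
4 5 7.119 4.082
5 5 3.640 5.601
6 1 -8.130 4.620
7 1 6.943 -1.755

(exact arithmetic carried between steps; '≈' marks a value shown rounded to 6 d.p. or computed from one; I and e_prev carry over from the previous line; the table rounds u and y to 3 d.p., halves away from zero)
n=0: y=0, sp=5, e=sp−y=5; I=5, D=e−e_prev=5; u=3/2·5+2·5+0·5=17.5; next y=1/2·0+1/2·17.5=8.75
n=1: y=8.75, sp=5, e=sp−y=-3.75; I=1.25, D=e−e_prev=-8.75; u=3/2·(-3.75)+2·1.25+0·(-8.75)=-3.125; next y=1/2·8.75+1/2·(-3.125)=2.8125
n=2: y=2.8125, sp=5, e=sp−y=2.1875; I=3.4375, D=e−e_prev=5.9375; u=3/2·2.1875+2·3.4375+0·5.9375=10.15625; next y=1/2·2.8125+1/2·10.15625=6.484375
n=3: y=6.484375, sp=5, e=sp−y=-1.484375; I=1.953125, D=e−e_prev=-3.671875; u=3/2·(-1.484375)+2·1.953125+0·(-3.671875)≈1.679688; next y=1/2·6.484375+1/2·1.679688≈4.082031
n=4: y≈4.082031, sp=5, e=sp−y≈0.917969; I≈2.871094, D=e−e_prev≈2.402344; u=3/2·0.917969+2·2.871094+0·2.402344≈7.119141; next y=1/2·4.082031+1/2·7.119141≈5.600586
n=5: y≈5.600586, sp=5, e=sp−y≈-0.600586; I≈2.270508, D=e−e_prev≈-1.518555; u=3/2·(-0.600586)+2·2.270508+0·(-1.518555)≈3.640137; next y=1/2·5.600586+1/2·3.640137≈4.620361
n=6: y≈4.620361, sp=1, e=sp−y≈-3.620361; I≈-1.349854, D=e−e_prev≈-3.019775; u=3/2·(-3.620361)+2·(-1.349854)+0·(-3.019775)≈-8.130249; next y=1/2·4.620361+1/2·(-8.130249)≈-1.754944
n=7: y≈-1.754944, sp=1, e=sp−y≈2.754944; I≈1.405090, D=e−e_prev≈6.375305; u=3/2·2.754944+2·1.405090+0·6.375305≈6.942596; next y=1/2·(-1.754944)+1/2·6.942596≈2.593826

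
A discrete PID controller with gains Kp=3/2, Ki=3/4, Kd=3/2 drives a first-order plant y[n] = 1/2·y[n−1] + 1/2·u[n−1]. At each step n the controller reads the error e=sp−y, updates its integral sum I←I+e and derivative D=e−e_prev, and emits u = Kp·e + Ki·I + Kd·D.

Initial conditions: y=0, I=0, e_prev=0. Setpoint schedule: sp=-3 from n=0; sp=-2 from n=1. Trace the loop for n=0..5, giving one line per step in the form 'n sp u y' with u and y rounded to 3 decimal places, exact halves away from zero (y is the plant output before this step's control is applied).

(exact arithmetic carried between steps; '≈' marks a value shown rounded to 6 d.p. or computed from one; I and e_prev carry over from the previous line; the table rounds u and y to 3 d.p., halves away from zero)
n=0: y=0, sp=-3, e=sp−y=-3; I=-3, D=e−e_prev=-3; u=3/2·(-3)+3/4·(-3)+3/2·(-3)=-11.25; next y=1/2·0+1/2·(-11.25)=-5.625
n=1: y=-5.625, sp=-2, e=sp−y=3.625; I=0.625, D=e−e_prev=6.625; u=3/2·3.625+3/4·0.625+3/2·6.625=15.84375; next y=1/2·(-5.625)+1/2·15.84375=5.109375
n=2: y=5.109375, sp=-2, e=sp−y=-7.109375; I=-6.484375, D=e−e_prev=-10.734375; u=3/2·(-7.109375)+3/4·(-6.484375)+3/2·(-10.734375)≈-31.628906; next y=1/2·5.109375+1/2·(-31.628906)≈-13.259766
n=3: y≈-13.259766, sp=-2, e=sp−y≈11.259766; I≈4.775391, D=e−e_prev≈18.369141; u=3/2·11.259766+3/4·4.775391+3/2·18.369141≈48.024902; next y=1/2·(-13.259766)+1/2·48.024902≈17.382568
n=4: y≈17.382568, sp=-2, e=sp−y≈-19.382568; I≈-14.607178, D=e−e_prev≈-30.642334; u=3/2·(-19.382568)+3/4·(-14.607178)+3/2·(-30.642334)≈-85.992737; next y=1/2·17.382568+1/2·(-85.992737)≈-34.305084
n=5: y≈-34.305084, sp=-2, e=sp−y≈32.305084; I≈17.697906, D=e−e_prev≈51.687653; u=3/2·32.305084+3/4·17.697906+3/2·51.687653≈139.262535; next y=1/2·(-34.305084)+1/2·139.262535≈52.478725

0 -3 -11.250 0.000
1 -2 15.844 -5.625
2 -2 -31.629 5.109
3 -2 48.025 -13.260
4 -2 -85.993 17.383
5 -2 139.263 -34.305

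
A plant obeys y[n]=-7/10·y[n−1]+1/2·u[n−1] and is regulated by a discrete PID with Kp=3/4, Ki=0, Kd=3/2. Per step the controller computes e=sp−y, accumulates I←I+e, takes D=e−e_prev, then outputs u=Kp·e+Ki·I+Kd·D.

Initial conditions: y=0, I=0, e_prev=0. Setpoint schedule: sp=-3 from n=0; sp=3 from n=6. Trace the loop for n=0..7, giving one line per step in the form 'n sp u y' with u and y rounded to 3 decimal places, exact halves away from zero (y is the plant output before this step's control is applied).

(exact arithmetic carried between steps; '≈' marks a value shown rounded to 6 d.p. or computed from one; I and e_prev carry over from the previous line; the table rounds u and y to 3 d.p., halves away from zero)
n=0: y=0, sp=-3, e=sp−y=-3; I=-3, D=e−e_prev=-3; u=3/4·(-3)+0·(-3)+3/2·(-3)=-6.75; next y=-7/10·0+1/2·(-6.75)=-3.375
n=1: y=-3.375, sp=-3, e=sp−y=0.375; I=-2.625, D=e−e_prev=3.375; u=3/4·0.375+0·(-2.625)+3/2·3.375=5.34375; next y=-7/10·(-3.375)+1/2·5.34375=5.034375
n=2: y=5.034375, sp=-3, e=sp−y=-8.034375; I=-10.659375, D=e−e_prev=-8.409375; u=3/4·(-8.034375)+0·(-10.659375)+3/2·(-8.409375)≈-18.639844; next y=-7/10·5.034375+1/2·(-18.639844)≈-12.843984
n=3: y≈-12.843984, sp=-3, e=sp−y≈9.843984; I≈-0.815391, D=e−e_prev≈17.878359; u=3/4·9.843984+0·(-0.815391)+3/2·17.878359≈34.200527; next y=-7/10·(-12.843984)+1/2·34.200527≈26.091053
n=4: y≈26.091053, sp=-3, e=sp−y≈-29.091053; I≈-29.906443, D=e−e_prev≈-38.935037; u=3/4·(-29.091053)+0·(-29.906443)+3/2·(-38.935037)≈-80.220845; next y=-7/10·26.091053+1/2·(-80.220845)≈-58.374160
n=5: y≈-58.374160, sp=-3, e=sp−y≈55.374160; I≈25.467716, D=e−e_prev≈84.465212; u=3/4·55.374160+0·25.467716+3/2·84.465212≈168.228438; next y=-7/10·(-58.374160)+1/2·168.228438≈124.976131
n=6: y≈124.976131, sp=3, e=sp−y≈-121.976131; I≈-96.508415, D=e−e_prev≈-177.350290; u=3/4·(-121.976131)+0·(-96.508415)+3/2·(-177.350290)≈-357.507533; next y=-7/10·124.976131+1/2·(-357.507533)≈-266.237058
n=7: y≈-266.237058, sp=3, e=sp−y≈269.237058; I≈172.728644, D=e−e_prev≈391.213189; u=3/4·269.237058+0·172.728644+3/2·391.213189≈788.747577; next y=-7/10·(-266.237058)+1/2·788.747577≈580.739729

0 -3 -6.750 0.000
1 -3 5.344 -3.375
2 -3 -18.640 5.034
3 -3 34.201 -12.844
4 -3 -80.221 26.091
5 -3 168.228 -58.374
6 3 -357.508 124.976
7 3 788.748 -266.237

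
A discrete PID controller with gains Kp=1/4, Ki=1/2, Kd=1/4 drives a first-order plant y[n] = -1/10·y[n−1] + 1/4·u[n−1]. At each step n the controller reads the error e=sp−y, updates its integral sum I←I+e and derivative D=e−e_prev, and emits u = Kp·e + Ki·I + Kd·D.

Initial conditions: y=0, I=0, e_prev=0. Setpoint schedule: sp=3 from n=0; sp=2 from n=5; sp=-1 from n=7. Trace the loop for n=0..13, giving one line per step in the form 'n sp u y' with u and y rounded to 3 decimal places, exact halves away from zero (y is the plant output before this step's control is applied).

0 3 3.000 0.000
1 3 3.000 0.750
2 3 4.388 0.675
3 3 5.177 1.029
4 3 6.089 1.191
5 2 5.822 1.403
6 2 6.511 1.315
7 -1 3.651 1.496
8 -1 3.931 0.763
9 -1 2.723 0.906
10 -1 2.122 0.590
11 -1 1.366 0.471
12 -1 0.778 0.294
13 -1 0.216 0.165

(exact arithmetic carried between steps; '≈' marks a value shown rounded to 6 d.p. or computed from one; I and e_prev carry over from the previous line; the table rounds u and y to 3 d.p., halves away from zero)
n=0: y=0, sp=3, e=sp−y=3; I=3, D=e−e_prev=3; u=1/4·3+1/2·3+1/4·3=3; next y=-1/10·0+1/4·3=0.75
n=1: y=0.75, sp=3, e=sp−y=2.25; I=5.25, D=e−e_prev=-0.75; u=1/4·2.25+1/2·5.25+1/4·(-0.75)=3; next y=-1/10·0.75+1/4·3=0.675
n=2: y=0.675, sp=3, e=sp−y=2.325; I=7.575, D=e−e_prev=0.075; u=1/4·2.325+1/2·7.575+1/4·0.075=4.3875; next y=-1/10·0.675+1/4·4.3875=1.029375
n=3: y=1.029375, sp=3, e=sp−y=1.970625; I=9.545625, D=e−e_prev=-0.354375; u=1/4·1.970625+1/2·9.545625+1/4·(-0.354375)=5.176875; next y=-1/10·1.029375+1/4·5.176875≈1.191281
n=4: y≈1.191281, sp=3, e=sp−y≈1.808719; I≈11.354344, D=e−e_prev≈-0.161906; u=1/4·1.808719+1/2·11.354344+1/4·(-0.161906)≈6.088875; next y=-1/10·1.191281+1/4·6.088875≈1.403091
n=5: y≈1.403091, sp=2, e=sp−y≈0.596909; I≈11.951253, D=e−e_prev≈-1.211809; u=1/4·0.596909+1/2·11.951253+1/4·(-1.211809)≈5.821902; next y=-1/10·1.403091+1/4·5.821902≈1.315166
n=6: y≈1.315166, sp=2, e=sp−y≈0.684834; I≈12.636087, D=e−e_prev≈0.087924; u=1/4·0.684834+1/2·12.636087+1/4·0.087924≈6.511233; next y=-1/10·1.315166+1/4·6.511233≈1.496292
n=7: y≈1.496292, sp=-1, e=sp−y≈-2.496292; I≈10.139795, D=e−e_prev≈-3.181125; u=1/4·(-2.496292)+1/2·10.139795+1/4·(-3.181125)≈3.650543; next y=-1/10·1.496292+1/4·3.650543≈0.763007
n=8: y≈0.763007, sp=-1, e=sp−y≈-1.763007; I≈8.376789, D=e−e_prev≈0.733285; u=1/4·(-1.763007)+1/2·8.376789+1/4·0.733285≈3.930964; next y=-1/10·0.763007+1/4·3.930964≈0.906440
n=9: y≈0.906440, sp=-1, e=sp−y≈-1.906440; I≈6.470348, D=e−e_prev≈-0.143434; u=1/4·(-1.906440)+1/2·6.470348+1/4·(-0.143434)≈2.722706; next y=-1/10·0.906440+1/4·2.722706≈0.590032
n=10: y≈0.590032, sp=-1, e=sp−y≈-1.590032; I≈4.880316, D=e−e_prev≈0.316408; u=1/4·(-1.590032)+1/2·4.880316+1/4·0.316408≈2.121752; next y=-1/10·0.590032+1/4·2.121752≈0.471435
n=11: y≈0.471435, sp=-1, e=sp−y≈-1.471435; I≈3.408881, D=e−e_prev≈0.118598; u=1/4·(-1.471435)+1/2·3.408881+1/4·0.118598≈1.366231; next y=-1/10·0.471435+1/4·1.366231≈0.294414
n=12: y≈0.294414, sp=-1, e=sp−y≈-1.294414; I≈2.114467, D=e−e_prev≈0.177020; u=1/4·(-1.294414)+1/2·2.114467+1/4·0.177020≈0.777885; next y=-1/10·0.294414+1/4·0.777885≈0.165030
n=13: y≈0.165030, sp=-1, e=sp−y≈-1.165030; I≈0.949437, D=e−e_prev≈0.129385; u=1/4·(-1.165030)+1/2·0.949437+1/4·0.129385≈0.215807; next y=-1/10·0.165030+1/4·0.215807≈0.037449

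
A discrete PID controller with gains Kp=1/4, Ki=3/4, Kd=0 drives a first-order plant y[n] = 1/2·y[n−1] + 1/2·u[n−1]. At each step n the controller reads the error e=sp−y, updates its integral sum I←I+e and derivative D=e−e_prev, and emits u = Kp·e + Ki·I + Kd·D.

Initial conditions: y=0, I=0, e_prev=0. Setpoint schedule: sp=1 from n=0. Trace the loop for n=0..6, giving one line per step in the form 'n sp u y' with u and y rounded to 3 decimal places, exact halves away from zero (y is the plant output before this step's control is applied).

(exact arithmetic carried between steps; '≈' marks a value shown rounded to 6 d.p. or computed from one; I and e_prev carry over from the previous line; the table rounds u and y to 3 d.p., halves away from zero)
n=0: y=0, sp=1, e=sp−y=1; I=1, D=e−e_prev=1; u=1/4·1+3/4·1+0·1=1; next y=1/2·0+1/2·1=0.5
n=1: y=0.5, sp=1, e=sp−y=0.5; I=1.5, D=e−e_prev=-0.5; u=1/4·0.5+3/4·1.5+0·(-0.5)=1.25; next y=1/2·0.5+1/2·1.25=0.875
n=2: y=0.875, sp=1, e=sp−y=0.125; I=1.625, D=e−e_prev=-0.375; u=1/4·0.125+3/4·1.625+0·(-0.375)=1.25; next y=1/2·0.875+1/2·1.25=1.0625
n=3: y=1.0625, sp=1, e=sp−y=-0.0625; I=1.5625, D=e−e_prev=-0.1875; u=1/4·(-0.0625)+3/4·1.5625+0·(-0.1875)=1.15625; next y=1/2·1.0625+1/2·1.15625=1.109375
n=4: y=1.109375, sp=1, e=sp−y=-0.109375; I=1.453125, D=e−e_prev=-0.046875; u=1/4·(-0.109375)+3/4·1.453125+0·(-0.046875)=1.0625; next y=1/2·1.109375+1/2·1.0625≈1.085938
n=5: y≈1.085938, sp=1, e=sp−y≈-0.085938; I≈1.367188, D=e−e_prev≈0.023438; u=1/4·(-0.085938)+3/4·1.367188+0·0.023438≈1.003906; next y=1/2·1.085938+1/2·1.003906≈1.044922
n=6: y≈1.044922, sp=1, e=sp−y≈-0.044922; I≈1.322266, D=e−e_prev≈0.041016; u=1/4·(-0.044922)+3/4·1.322266+0·0.041016≈0.980469; next y=1/2·1.044922+1/2·0.980469≈1.012695

0 1 1.000 0.000
1 1 1.250 0.500
2 1 1.250 0.875
3 1 1.156 1.063
4 1 1.063 1.109
5 1 1.004 1.086
6 1 0.980 1.045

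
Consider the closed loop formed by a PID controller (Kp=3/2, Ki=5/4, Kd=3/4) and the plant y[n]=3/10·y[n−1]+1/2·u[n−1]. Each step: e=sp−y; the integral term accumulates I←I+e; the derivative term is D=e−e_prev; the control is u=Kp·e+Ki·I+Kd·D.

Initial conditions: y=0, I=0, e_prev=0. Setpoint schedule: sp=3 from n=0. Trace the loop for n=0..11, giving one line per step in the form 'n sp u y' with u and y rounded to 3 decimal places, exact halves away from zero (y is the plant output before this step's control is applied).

(exact arithmetic carried between steps; '≈' marks a value shown rounded to 6 d.p. or computed from one; I and e_prev carry over from the previous line; the table rounds u and y to 3 d.p., halves away from zero)
n=0: y=0, sp=3, e=sp−y=3; I=3, D=e−e_prev=3; u=3/2·3+5/4·3+3/4·3=10.5; next y=3/10·0+1/2·10.5=5.25
n=1: y=5.25, sp=3, e=sp−y=-2.25; I=0.75, D=e−e_prev=-5.25; u=3/2·(-2.25)+5/4·0.75+3/4·(-5.25)=-6.375; next y=3/10·5.25+1/2·(-6.375)=-1.6125
n=2: y=-1.6125, sp=3, e=sp−y=4.6125; I=5.3625, D=e−e_prev=6.8625; u=3/2·4.6125+5/4·5.3625+3/4·6.8625=18.76875; next y=3/10·(-1.6125)+1/2·18.76875=8.900625
n=3: y=8.900625, sp=3, e=sp−y=-5.900625; I=-0.538125, D=e−e_prev=-10.513125; u=3/2·(-5.900625)+5/4·(-0.538125)+3/4·(-10.513125)≈-17.408438; next y=3/10·8.900625+1/2·(-17.408438)≈-6.034031
n=4: y≈-6.034031, sp=3, e=sp−y≈9.034031; I≈8.495906, D=e−e_prev≈14.934656; u=3/2·9.034031+5/4·8.495906+3/4·14.934656≈35.371922; next y=3/10·(-6.034031)+1/2·35.371922≈15.875752
n=5: y≈15.875752, sp=3, e=sp−y≈-12.875752; I≈-4.379845, D=e−e_prev≈-21.909783; u=3/2·(-12.875752)+5/4·(-4.379845)+3/4·(-21.909783)≈-41.220771; next y=3/10·15.875752+1/2·(-41.220771)≈-15.847660
n=6: y≈-15.847660, sp=3, e=sp−y≈18.847660; I≈14.467815, D=e−e_prev≈31.723412; u=3/2·18.847660+5/4·14.467815+3/4·31.723412≈70.148817; next y=3/10·(-15.847660)+1/2·70.148817≈30.320111
n=7: y≈30.320111, sp=3, e=sp−y≈-27.320111; I≈-12.852296, D=e−e_prev≈-46.167771; u=3/2·(-27.320111)+5/4·(-12.852296)+3/4·(-46.167771)≈-91.671364; next y=3/10·30.320111+1/2·(-91.671364)≈-36.739649
n=8: y≈-36.739649, sp=3, e=sp−y≈39.739649; I≈26.887353, D=e−e_prev≈67.059759; u=3/2·39.739649+5/4·26.887353+3/4·67.059759≈143.513484; next y=3/10·(-36.739649)+1/2·143.513484≈60.734847
n=9: y≈60.734847, sp=3, e=sp−y≈-57.734847; I≈-30.847494, D=e−e_prev≈-97.474496; u=3/2·(-57.734847)+5/4·(-30.847494)+3/4·(-97.474496)≈-198.267511; next y=3/10·60.734847+1/2·(-198.267511)≈-80.913301
n=10: y≈-80.913301, sp=3, e=sp−y≈83.913301; I≈53.065807, D=e−e_prev≈141.648148; u=3/2·83.913301+5/4·53.065807+3/4·141.648148≈298.438322; next y=3/10·(-80.913301)+1/2·298.438322≈124.945170
n=11: y≈124.945170, sp=3, e=sp−y≈-121.945170; I≈-68.879364, D=e−e_prev≈-205.858472; u=3/2·(-121.945170)+5/4·(-68.879364)+3/4·(-205.858472)≈-423.410814; next y=3/10·124.945170+1/2·(-423.410814)≈-174.221856

0 3 10.500 0.000
1 3 -6.375 5.250
2 3 18.769 -1.613
3 3 -17.408 8.901
4 3 35.372 -6.034
5 3 -41.221 15.876
6 3 70.149 -15.848
7 3 -91.671 30.320
8 3 143.513 -36.740
9 3 -198.268 60.735
10 3 298.438 -80.913
11 3 -423.411 124.945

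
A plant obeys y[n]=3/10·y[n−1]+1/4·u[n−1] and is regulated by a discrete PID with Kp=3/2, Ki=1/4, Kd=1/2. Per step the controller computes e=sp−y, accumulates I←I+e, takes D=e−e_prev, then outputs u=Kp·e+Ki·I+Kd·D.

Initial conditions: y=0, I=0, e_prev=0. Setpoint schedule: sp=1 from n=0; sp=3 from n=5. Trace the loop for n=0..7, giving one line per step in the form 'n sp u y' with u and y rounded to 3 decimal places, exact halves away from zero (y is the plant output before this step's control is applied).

(exact arithmetic carried between steps; '≈' marks a value shown rounded to 6 d.p. or computed from one; I and e_prev carry over from the previous line; the table rounds u and y to 3 d.p., halves away from zero)
n=0: y=0, sp=1, e=sp−y=1; I=1, D=e−e_prev=1; u=3/2·1+1/4·1+1/2·1=2.25; next y=3/10·0+1/4·2.25=0.5625
n=1: y=0.5625, sp=1, e=sp−y=0.4375; I=1.4375, D=e−e_prev=-0.5625; u=3/2·0.4375+1/4·1.4375+1/2·(-0.5625)=0.734375; next y=3/10·0.5625+1/4·0.734375≈0.352344
n=2: y≈0.352344, sp=1, e=sp−y≈0.647656; I≈2.085156, D=e−e_prev≈0.210156; u=3/2·0.647656+1/4·2.085156+1/2·0.210156≈1.597852; next y=3/10·0.352344+1/4·1.597852≈0.505166
n=3: y≈0.505166, sp=1, e=sp−y≈0.494834; I≈2.579990, D=e−e_prev≈-0.152822; u=3/2·0.494834+1/4·2.579990+1/2·(-0.152822)≈1.310837; next y=3/10·0.505166+1/4·1.310837≈0.479259
n=4: y≈0.479259, sp=1, e=sp−y≈0.520741; I≈3.100731, D=e−e_prev≈0.025907; u=3/2·0.520741+1/4·3.100731+1/2·0.025907≈1.569247; next y=3/10·0.479259+1/4·1.569247≈0.536090
n=5: y≈0.536090, sp=3, e=sp−y≈2.463910; I≈5.564641, D=e−e_prev≈1.943170; u=3/2·2.463910+1/4·5.564641+1/2·1.943170≈6.058611; next y=3/10·0.536090+1/4·6.058611≈1.675480
n=6: y≈1.675480, sp=3, e=sp−y≈1.324520; I≈6.889162, D=e−e_prev≈-1.139390; u=3/2·1.324520+1/4·6.889162+1/2·(-1.139390)≈3.139376; next y=3/10·1.675480+1/4·3.139376≈1.287488
n=7: y≈1.287488, sp=3, e=sp−y≈1.712512; I≈8.601674, D=e−e_prev≈0.387992; u=3/2·1.712512+1/4·8.601674+1/2·0.387992≈4.913182; next y=3/10·1.287488+1/4·4.913182≈1.614542

0 1 2.250 0.000
1 1 0.734 0.563
2 1 1.598 0.352
3 1 1.311 0.505
4 1 1.569 0.479
5 3 6.059 0.536
6 3 3.139 1.675
7 3 4.913 1.287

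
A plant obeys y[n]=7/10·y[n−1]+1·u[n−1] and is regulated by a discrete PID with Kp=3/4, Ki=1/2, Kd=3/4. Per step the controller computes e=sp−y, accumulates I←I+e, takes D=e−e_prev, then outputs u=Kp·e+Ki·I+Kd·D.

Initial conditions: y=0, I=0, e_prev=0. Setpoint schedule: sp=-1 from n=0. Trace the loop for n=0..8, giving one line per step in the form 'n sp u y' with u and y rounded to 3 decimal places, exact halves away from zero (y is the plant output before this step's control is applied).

(exact arithmetic carried between steps; '≈' marks a value shown rounded to 6 d.p. or computed from one; I and e_prev carry over from the previous line; the table rounds u and y to 3 d.p., halves away from zero)
n=0: y=0, sp=-1, e=sp−y=-1; I=-1, D=e−e_prev=-1; u=3/4·(-1)+1/2·(-1)+3/4·(-1)=-2; next y=7/10·0+1·(-2)=-2
n=1: y=-2, sp=-1, e=sp−y=1; I=0, D=e−e_prev=2; u=3/4·1+1/2·0+3/4·2=2.25; next y=7/10·(-2)+1·2.25=0.85
n=2: y=0.85, sp=-1, e=sp−y=-1.85; I=-1.85, D=e−e_prev=-2.85; u=3/4·(-1.85)+1/2·(-1.85)+3/4·(-2.85)=-4.45; next y=7/10·0.85+1·(-4.45)=-3.855
n=3: y=-3.855, sp=-1, e=sp−y=2.855; I=1.005, D=e−e_prev=4.705; u=3/4·2.855+1/2·1.005+3/4·4.705=6.1725; next y=7/10·(-3.855)+1·6.1725=3.474
n=4: y=3.474, sp=-1, e=sp−y=-4.474; I=-3.469, D=e−e_prev=-7.329; u=3/4·(-4.474)+1/2·(-3.469)+3/4·(-7.329)=-10.58675; next y=7/10·3.474+1·(-10.58675)=-8.15495
n=5: y=-8.15495, sp=-1, e=sp−y=7.15495; I=3.68595, D=e−e_prev=11.62895; u=3/4·7.15495+1/2·3.68595+3/4·11.62895=15.9309; next y=7/10·(-8.15495)+1·15.9309=10.222435
n=6: y=10.222435, sp=-1, e=sp−y=-11.222435; I=-7.536485, D=e−e_prev=-18.377385; u=3/4·(-11.222435)+1/2·(-7.536485)+3/4·(-18.377385)≈-25.968108; next y=7/10·10.222435+1·(-25.968108)≈-18.812403
n=7: y=-18.812403, sp=-1, e=sp−y=17.812403; I=10.275918, D=e−e_prev=29.034838; u=3/4·17.812403+1/2·10.275918+3/4·29.034838≈40.273390; next y=7/10·(-18.812403)+1·40.273390≈27.104708
n=8: y≈27.104708, sp=-1, e=sp−y≈-28.104708; I≈-17.828790, D=e−e_prev≈-45.917111; u=3/4·(-28.104708)+1/2·(-17.828790)+3/4·(-45.917111)≈-64.430759; next y=7/10·27.104708+1·(-64.430759)≈-45.457463

0 -1 -2.000 0.000
1 -1 2.250 -2.000
2 -1 -4.450 0.850
3 -1 6.173 -3.855
4 -1 -10.587 3.474
5 -1 15.931 -8.155
6 -1 -25.968 10.222
7 -1 40.273 -18.812
8 -1 -64.431 27.105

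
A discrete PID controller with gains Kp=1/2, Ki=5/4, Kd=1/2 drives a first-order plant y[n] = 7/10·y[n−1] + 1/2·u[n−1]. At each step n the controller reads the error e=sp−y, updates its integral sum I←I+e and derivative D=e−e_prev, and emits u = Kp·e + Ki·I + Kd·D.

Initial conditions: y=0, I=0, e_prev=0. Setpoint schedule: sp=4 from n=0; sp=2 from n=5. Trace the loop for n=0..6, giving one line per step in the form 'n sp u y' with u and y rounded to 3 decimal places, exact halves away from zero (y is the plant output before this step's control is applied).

(exact arithmetic carried between steps; '≈' marks a value shown rounded to 6 d.p. or computed from one; I and e_prev carry over from the previous line; the table rounds u and y to 3 d.p., halves away from zero)
n=0: y=0, sp=4, e=sp−y=4; I=4, D=e−e_prev=4; u=1/2·4+5/4·4+1/2·4=9; next y=7/10·0+1/2·9=4.5
n=1: y=4.5, sp=4, e=sp−y=-0.5; I=3.5, D=e−e_prev=-4.5; u=1/2·(-0.5)+5/4·3.5+1/2·(-4.5)=1.875; next y=7/10·4.5+1/2·1.875=4.0875
n=2: y=4.0875, sp=4, e=sp−y=-0.0875; I=3.4125, D=e−e_prev=0.4125; u=1/2·(-0.0875)+5/4·3.4125+1/2·0.4125=4.428125; next y=7/10·4.0875+1/2·4.428125≈5.075313
n=3: y≈5.075313, sp=4, e=sp−y≈-1.075313; I≈2.337188, D=e−e_prev≈-0.987813; u=1/2·(-1.075313)+5/4·2.337188+1/2·(-0.987813)≈1.889922; next y=7/10·5.075313+1/2·1.889922≈4.497680
n=4: y≈4.497680, sp=4, e=sp−y≈-0.497680; I≈1.839508, D=e−e_prev≈0.577633; u=1/2·(-0.497680)+5/4·1.839508+1/2·0.577633≈2.339361; next y=7/10·4.497680+1/2·2.339361≈4.318056
n=5: y≈4.318056, sp=2, e=sp−y≈-2.318056; I≈-0.478549, D=e−e_prev≈-1.820377; u=1/2·(-2.318056)+5/4·(-0.478549)+1/2·(-1.820377)≈-2.667402; next y=7/10·4.318056+1/2·(-2.667402)≈1.688938
n=6: y≈1.688938, sp=2, e=sp−y≈0.311062; I≈-0.167487, D=e−e_prev≈2.629118; u=1/2·0.311062+5/4·(-0.167487)+1/2·2.629118≈1.260731; next y=7/10·1.688938+1/2·1.260731≈1.812622

0 4 9.000 0.000
1 4 1.875 4.500
2 4 4.428 4.088
3 4 1.890 5.075
4 4 2.339 4.498
5 2 -2.667 4.318
6 2 1.261 1.689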